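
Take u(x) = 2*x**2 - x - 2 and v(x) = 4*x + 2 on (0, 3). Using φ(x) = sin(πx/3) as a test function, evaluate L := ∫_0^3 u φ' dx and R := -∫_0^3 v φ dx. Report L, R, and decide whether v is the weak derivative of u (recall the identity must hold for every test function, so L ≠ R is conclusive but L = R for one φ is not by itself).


LHS = -30/π, RHS = -48/π. No, v is not the weak derivative of u.

u(x) = 2*x**2 - x - 2, classical derivative u'(x) = 4*x - 1.
φ(x) = sin(πx/3), so φ'(x) = π*cos(π*x/3)/3.
Note φ(0) = φ(3) = 0, so the boundary term u·φ vanishes.
LHS = ∫_0^3 u(x) φ'(x) dx = ∫_0^3 (2*π*x^2*cos(π*x/3)/3 - π*x*cos(π*x/3)/3 - 2*π*cos(π*x/3)/3) dx. Term by term:
  ∫_0^3 -2*π*cos(π*x/3)/3 dx = 0;  ∫_0^3 -π*x*cos(π*x/3)/3 dx = 6/π;  ∫_0^3 2*π*x^2*cos(π*x/3)/3 dx = -36/π.
Sum: 0 + 6/π − 36/π = -30/π.
So LHS = -30/π.
∫_0^3 v(x) φ(x) dx = ∫_0^3 (4*x*sin(π*x/3) + 2*sin(π*x/3)) dx. Term by term:
  ∫_0^3 2*sin(π*x/3) dx = 12/π;  ∫_0^3 4*x*sin(π*x/3) dx = 36/π.
Sum: 12/π + 36/π = 48/π.
So RHS = -∫_0^3 v(x) φ(x) dx = -48/π.
LHS − RHS = 18/π ≠ 0, so the identity fails.
(For a valid weak derivative the identity must hold for EVERY test function, in particular this one. The failure shows v is NOT the weak derivative of u.)
Correct weak derivative would be u'(x) = 4*x - 1.


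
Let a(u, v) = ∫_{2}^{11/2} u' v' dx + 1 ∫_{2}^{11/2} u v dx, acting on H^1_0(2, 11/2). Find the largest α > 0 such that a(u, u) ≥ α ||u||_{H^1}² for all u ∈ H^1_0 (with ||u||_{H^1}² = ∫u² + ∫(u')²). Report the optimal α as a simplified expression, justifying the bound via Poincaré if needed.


α = 1

Coercivity of a(·,·) on H^1_0(2, 11/2) means a(u, u) ≥ α ||u||_{H^1}² for every u ∈ H^1_0.
The interval has length L = 7/2, and Poincaré/coercivity depend only on L. Here a(u, u) = ∫(u')² + (1)·∫u².
Here c = 1 ≥ 1, so a(u,u) = ∫(u')² + c∫u² ≥ ∫(u')² + ∫u² = ||u||_{H^1}², i.e. α = 1 works. No larger α is possible: a(u,u) ≥ α||u||_{H^1}² means (1−α)∫(u')² ≥ (α−c)∫u², and for the modes u_n = sin(nπ(x−x₀)/L) (x₀ the left endpoint) one has ∫u_n²/∫(u_n')² = (L/(nπ))² → 0, so a(u_n,u_n)/||u_n||_{H^1}² → 1. Hence the optimal constant is α = 1.
Therefore α = 1.


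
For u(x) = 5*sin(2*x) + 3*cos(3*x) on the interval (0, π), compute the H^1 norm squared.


||u||_{H^1(0,π)}^2 = -240 + 215*π/2

u'(x) = -9*sin(3*x) + 10*cos(2*x).
Expand u² and (u')² and integrate term by term on (0, π), using: for integers n ≥ 1, ∫_0^π sin²(nx) dx = ∫_0^π cos²(nx) dx = π/2; for n ≠ n', ∫_0^π sin(nx)sin(n'x) dx = ∫_0^π cos(nx)cos(n'x) dx = 0; and by product-to-sum, ∫_0^π sin(nx)cos(n'x) dx = ½∫_0^π [sin((n+n')x) + sin((n−n')x)] dx, which is 0 when n+n' is even and 2n/(n²−n'²) when n+n' is odd (it need not vanish on (0, π)).
  u² squared terms: (3)²·∫cos(3x)² dx = 9·π/2 = 9*π/2;  (5)²·∫sin(2x)² dx = 25·π/2 = 25*π/2.
  u² cross terms: 2·(3)·(5)·∫cos(3x)·sin(2x) dx = 30·(-4/5) = -24.
  So ∫_0^π u² dx = 9*π/2 + 25*π/2 − 24 = -24 + 17*π.
  (u')² squared terms: (-9)²·∫sin(3x)² dx = 81·π/2 = 81*π/2;  (10)²·∫cos(2x)² dx = 100·π/2 = 50*π.
  (u')² cross terms: 2·(-9)·(10)·∫sin(3x)·cos(2x) dx = -180·(6/5) = -216.
  So ∫_0^π (u')² dx = 81*π/2 + 50*π − 216 = -216 + 181*π/2.
||u||_{H^1}^2 = (-24 + 17*π) + (-216 + 181*π/2) = -240 + 215*π/2.


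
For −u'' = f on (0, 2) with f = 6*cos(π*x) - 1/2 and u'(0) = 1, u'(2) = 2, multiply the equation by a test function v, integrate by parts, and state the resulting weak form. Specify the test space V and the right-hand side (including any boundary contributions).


V = H^1(0, 2) (v unrestricted at boundary; u is determined up to an additive constant); weak form: ∫_0^2 u'v' dx = ∫_0^2 (6*cos(π*x) - 1/2) v dx + 2·v(2) − v(0) for all v ∈ V.

Multiply both sides by a test function v and integrate from 0 to 2:
  ∫_0^2 −u''(x) v(x) dx = ∫_0^2 f(x) v(x) dx.
Integrate the LHS by parts once:
  ∫_0^2 −u'' v dx = −[u'(x) v(x)]_0^2 + ∫_0^2 u'(x) v'(x) dx.
Thus ∫_0^2 u'(x) v'(x) dx = ∫_0^2 f(x) v(x) dx + [u'(x) v(x)]_0^2.
Choose V so that boundary terms are either known or forced to vanish.
u has inhomogeneous Neumann u'(0) = 1, u'(2) = 2. [u' v]_0^2 = (2)·v(2) − (1)·v(0) = 2·v(2) − v(0). Take V = H^1(0, 2); boundary term becomes part of RHS.
Weak formulation: find u (satisfying any essential BC) such that ∫_0^2 u'(x) v'(x) dx = ∫_0^2 f v dx + 2·v(2) − v(0) for all v ∈ V (Neumann data are natural BCs: they enter the RHS as boundary terms).
Substituting f(x) = 6*cos(π*x) - 1/2, the right-hand side is ∫_0^2 (6*cos(π*x) - 1/2) v dx + 2·v(2) − v(0).
Compatibility check (pure Neumann): taking v ≡ 1 ∈ V gives 0 = ∫_0^2 f dx + (2) − (1), i.e. ∫_0^2 f dx must equal u'(0) − u'(2) = -1. Indeed ∫_0^2 (6*cos(π*x) - 1/2) dx = -1, so the data are compatible. The solution is then unique only up to an additive constant (fix it e.g. by requiring ∫_0^2 u dx = 0).


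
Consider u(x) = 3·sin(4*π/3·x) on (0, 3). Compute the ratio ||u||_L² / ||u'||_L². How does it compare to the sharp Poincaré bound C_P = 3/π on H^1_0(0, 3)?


||u||_L² / ||u'||_L² = 3/(4*π) < C_P = 3/π.

u(x) = 3·sin(4*π/3·x), so u'(x) = 4*π*cos(4*π*x/3).
Writing u(x) = A·sin(kπx/L) with A = 3 and k = 4, use ∫_0^L sin²(kπx/L) dx = L/2 and ∫_0^L cos²(kπx/L) dx = L/2.
u² = 9·sin²(4*π/3·x) and (u')² = 16*π^2·cos²(4*π/3·x), and each of sin², cos² integrates to L/2 = 3/2 over (0, 3).
∫_0^3 u² dx = 27/2, so ||u||_L² = 3*sqrt(6)/2.
∫_0^3 (u')² dx = 24*π^2, so ||u'||_L² = 2*sqrt(6)*π.
Ratio ||u||_L² / ||u'||_L² = 3/(4*π).
Sharp Poincaré constant on H^1_0(0, 3) is C_P = L/π = 3/π, achieved by sin(π/3·x).
This is the k = 4 harmonic; the ratio L/(kπ) is strictly less than C_P = L/π, consistent with the sharp inequality ||u||_L² ≤ C_P ||u'||_L².


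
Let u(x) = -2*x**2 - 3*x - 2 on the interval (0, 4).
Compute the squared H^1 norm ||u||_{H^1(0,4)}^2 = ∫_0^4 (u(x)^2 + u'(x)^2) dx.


||u||_{H^1}^2 = 13156/5

The H^1 norm (squared) on an interval (0, L) is
  ||u||_{H^1}^2 = ∫_0^L u(x)^2 dx + ∫_0^L u'(x)^2 dx.
Compute u'(x) = -4*x - 3.
Then u(x)^2 = 4*x**4 + 12*x**3 + 17*x**2 + 12*x + 4 and u'(x)^2 = 16*x**2 + 24*x + 9.
Integrate each monomial from 0 to 4 using ∫_0^4 c·x^n dx = c·4^(n+1)/(n+1):
  ∫_0^4 u(x)^2 dx = ∫_0^4 (4*x^4 + 12*x^3 + 17*x^2 + 12*x + 4) dx. Term by term:
    ∫_0^4 4*x^4 dx = 4096/5;  ∫_0^4 12*x^3 dx = 768;  ∫_0^4 17*x^2 dx = 1088/3;
    ∫_0^4 12*x dx = 96;  ∫_0^4 4 dx = 16.
  Sum: 4096/5 + 768 + 1088/3 + 96 + 16 = 30928/15.
  ∫_0^4 u'(x)^2 dx = ∫_0^4 (16*x^2 + 24*x + 9) dx. Term by term:
    ∫_0^4 16*x^2 dx = 1024/3;  ∫_0^4 24*x dx = 192;  ∫_0^4 9 dx = 36.
  Sum: 1024/3 + 192 + 36 = 1708/3.
Adding: ||u||_{H^1}^2 = 30928/15 + 1708/3 = 13156/5.


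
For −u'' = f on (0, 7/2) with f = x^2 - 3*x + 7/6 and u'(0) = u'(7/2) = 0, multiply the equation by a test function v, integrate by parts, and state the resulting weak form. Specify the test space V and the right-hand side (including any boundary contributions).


V = H^1(0, 7/2) (no boundary constraint on v; u is determined up to an additive constant); weak form: ∫_0^7/2 u'v' dx = ∫_0^7/2 (x^2 - 3*x + 7/6) v dx for all v ∈ V.

Multiply both sides by a test function v and integrate from 0 to 7/2:
  ∫_0^7/2 −u''(x) v(x) dx = ∫_0^7/2 f(x) v(x) dx.
Integrate the LHS by parts once:
  ∫_0^7/2 −u'' v dx = −[u'(x) v(x)]_0^7/2 + ∫_0^7/2 u'(x) v'(x) dx.
Thus ∫_0^7/2 u'(x) v'(x) dx = ∫_0^7/2 f(x) v(x) dx + [u'(x) v(x)]_0^7/2.
Choose V so that boundary terms are either known or forced to vanish.
u has homogeneous Neumann: u'(0) = u'(7/2) = 0. So [u' v]_0^7/2 = 0·v(7/2) − 0·v(0) = 0 for any v; take V = H^1(0, 7/2).
Weak formulation: find u (satisfying any essential BC) such that ∫_0^7/2 u'(x) v'(x) dx = ∫_0^7/2 f v dx for all v ∈ V (homogeneous Neumann, so boundary terms vanish).
Substituting f(x) = x^2 - 3*x + 7/6, the right-hand side is ∫_0^7/2 (x^2 - 3*x + 7/6) v dx.
Compatibility check (pure Neumann): taking v ≡ 1 ∈ V gives 0 = ∫_0^7/2 f dx + (0) − (0), i.e. ∫_0^7/2 f dx must equal u'(0) − u'(7/2) = 0. Indeed ∫_0^7/2 (x^2 - 3*x + 7/6) dx = 0, so the data are compatible. The solution is then unique only up to an additive constant (fix it e.g. by requiring ∫_0^7/2 u dx = 0).


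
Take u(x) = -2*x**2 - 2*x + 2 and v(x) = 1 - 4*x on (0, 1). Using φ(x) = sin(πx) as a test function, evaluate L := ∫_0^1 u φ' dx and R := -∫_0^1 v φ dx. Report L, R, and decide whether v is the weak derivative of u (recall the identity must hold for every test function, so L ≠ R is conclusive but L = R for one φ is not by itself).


LHS = 8/π, RHS = 2/π. No, v is not the weak derivative of u.

u(x) = -2*x**2 - 2*x + 2, classical derivative u'(x) = -4*x - 2.
φ(x) = sin(πx), so φ'(x) = π*cos(π*x).
Note φ(0) = φ(1) = 0, so the boundary term u·φ vanishes.
LHS = ∫_0^1 u(x) φ'(x) dx = ∫_0^1 (-2*π*x^2*cos(π*x) - 2*π*x*cos(π*x) + 2*π*cos(π*x)) dx. Term by term:
  ∫_0^1 2*π*cos(π*x) dx = 0;  ∫_0^1 -2*π*x*cos(π*x) dx = 4/π;  ∫_0^1 -2*π*x^2*cos(π*x) dx = 4/π.
Sum: 0 + 4/π + 4/π = 8/π.
So LHS = 8/π.
∫_0^1 v(x) φ(x) dx = ∫_0^1 (-4*x*sin(π*x) + sin(π*x)) dx. Term by term:
  ∫_0^1 -4*x*sin(π*x) dx = -4/π;  ∫_0^1 sin(π*x) dx = 2/π.
Sum: -4/π + 2/π = -2/π.
So RHS = -∫_0^1 v(x) φ(x) dx = 2/π.
LHS − RHS = 6/π ≠ 0, so the identity fails.
(For a valid weak derivative the identity must hold for EVERY test function, in particular this one. The failure shows v is NOT the weak derivative of u.)
Correct weak derivative would be u'(x) = -4*x - 2.


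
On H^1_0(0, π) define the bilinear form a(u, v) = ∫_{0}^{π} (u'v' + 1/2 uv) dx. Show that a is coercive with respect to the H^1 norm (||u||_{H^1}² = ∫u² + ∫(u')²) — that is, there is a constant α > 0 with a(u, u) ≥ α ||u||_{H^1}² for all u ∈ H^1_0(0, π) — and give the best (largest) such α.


α = 3/4

Coercivity of a(·,·) on H^1_0(0, π) means a(u, u) ≥ α ||u||_{H^1}² for every u ∈ H^1_0.
The interval has length L = π, and Poincaré/coercivity depend only on L. Here a(u, u) = ∫(u')² + (1/2)·∫u².
Here 0 < c = 1/2 < 1. The condition a(u,u) ≥ α||u||_{H^1}² reads (1−α)∫(u')² ≥ (α−c)∫u². Any admissible α is ≤ 1 (rapidly oscillating u have ∫u²/∫(u')² → 0), and α = 1 would force 0 ≥ (1−c)∫u², impossible since c < 1; so 1−α > 0. By the sharp Poincaré inequality on H^1_0 of an interval of length L, ∫(u')² ≥ (π/L)²∫u² with equality for the first sine mode sin(π(x−x₀)/L) (x₀ the left endpoint), so the inequality holds for all u iff (1−α)(π/L)² ≥ α − c, i.e. α ≤ ((π/L)² + c)/((π/L)² + 1) = (1 + c(L/π)²)/(1 + (L/π)²). With (π/L)² = 1 and c = 1/2, the largest admissible constant is α = ((π/L)² + c)/((π/L)² + 1).
Simplifying, α = 3/4.


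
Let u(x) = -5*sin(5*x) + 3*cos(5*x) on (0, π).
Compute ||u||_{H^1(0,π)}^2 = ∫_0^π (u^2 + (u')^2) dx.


||u||_{H^1(0,π)}^2 = 442*π

u'(x) = -15*sin(5*x) - 25*cos(5*x).
Expand u² and (u')² and integrate term by term on (0, π), using: for integers n ≥ 1, ∫_0^π sin²(nx) dx = ∫_0^π cos²(nx) dx = π/2; for n ≠ n', ∫_0^π sin(nx)sin(n'x) dx = ∫_0^π cos(nx)cos(n'x) dx = 0; and by product-to-sum, ∫_0^π sin(nx)cos(n'x) dx = ½∫_0^π [sin((n+n')x) + sin((n−n')x)] dx, which is 0 when n+n' is even and 2n/(n²−n'²) when n+n' is odd (it need not vanish on (0, π)).
  u² squared terms: (-5)²·∫sin(5x)² dx = 25·π/2 = 25*π/2;  (3)²·∫cos(5x)² dx = 9·π/2 = 9*π/2.
  u² cross terms: 2·(-5)·(3)·∫sin(5x)·cos(5x) dx = -30·(0) = 0.
  So ∫_0^π u² dx = 25*π/2 + 9*π/2 + 0 = 17*π.
  (u')² squared terms: (-25)²·∫cos(5x)² dx = 625·π/2 = 625*π/2;  (-15)²·∫sin(5x)² dx = 225·π/2 = 225*π/2.
  (u')² cross terms: 2·(-25)·(-15)·∫cos(5x)·sin(5x) dx = 750·(0) = 0.
  So ∫_0^π (u')² dx = 625*π/2 + 225*π/2 + 0 = 425*π.
||u||_{H^1}^2 = (17*π) + (425*π) = 442*π.


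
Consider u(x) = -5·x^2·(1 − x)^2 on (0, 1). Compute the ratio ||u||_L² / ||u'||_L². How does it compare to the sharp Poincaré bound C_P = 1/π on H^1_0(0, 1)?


||u||_L² / ||u'||_L² = sqrt(3)/6 < C_P = 1/π.

u(x) = -5·x^2·(1 − x)^2, so u'(x) = 10*x*(x*(1 - x) - (x - 1)^2).
u(x) = -5·x^2·(1 − x)^2 vanishes at x = 0 and x = 1, so u ∈ H^1_0(0, 1). Differentiate via the product rule and integrate the resulting polynomials term by term.
  ∫_0^1 u² dx = ∫_0^1 (25*x^8 - 100*x^7 + 150*x^6 - 100*x^5 + 25*x^4) dx. Term by term:
    ∫_0^1 25*x^8 dx = 25/9;  ∫_0^1 -100*x^7 dx = -25/2;  ∫_0^1 150*x^6 dx = 150/7;
    ∫_0^1 -100*x^5 dx = -50/3;  ∫_0^1 25*x^4 dx = 5.
  Sum: 25/9 − 25/2 + 150/7 − 50/3 + 5 = 5/126.
  ∫_0^1 (u')² dx = ∫_0^1 (400*x^6 - 1200*x^5 + 1300*x^4 - 600*x^3 + 100*x^2) dx. Term by term:
    ∫_0^1 400*x^6 dx = 400/7;  ∫_0^1 -1200*x^5 dx = -200;  ∫_0^1 1300*x^4 dx = 260;
    ∫_0^1 -600*x^3 dx = -150;  ∫_0^1 100*x^2 dx = 100/3.
  Sum: 400/7 − 200 + 260 − 150 + 100/3 = 10/21.
∫_0^1 u² dx = 5/126, so ||u||_L² = sqrt(70)/42.
∫_0^1 (u')² dx = 10/21, so ||u'||_L² = sqrt(210)/21.
Ratio ||u||_L² / ||u'||_L² = sqrt(3)/6.
Sharp Poincaré constant on H^1_0(0, 1) is C_P = L/π = 1/π, achieved by sin(π·x).
A polynomial bump cannot attain the sharp Poincaré constant (only the first sine eigenfunction does), so the ratio is strictly less than C_P, consistent with ||u||_L² ≤ C_P ||u'||_L².


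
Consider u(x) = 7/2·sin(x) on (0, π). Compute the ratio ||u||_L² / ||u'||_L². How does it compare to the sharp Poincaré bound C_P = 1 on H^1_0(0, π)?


||u||_L² / ||u'||_L² = 1 = C_P.

u(x) = 7/2·sin(x), so u'(x) = 7*cos(x)/2.
Writing u(x) = A·sin(kπx/L) with A = 7/2 and k = 1, use ∫_0^L sin²(kπx/L) dx = L/2 and ∫_0^L cos²(kπx/L) dx = L/2.
u² = 49/4·sin²(x) and (u')² = 49/4·cos²(x), and each of sin², cos² integrates to L/2 = π/2 over (0, π).
∫_0^π u² dx = 49*π/8, so ||u||_L² = 7*sqrt(2)*sqrt(π)/4.
∫_0^π (u')² dx = 49*π/8, so ||u'||_L² = 7*sqrt(2)*sqrt(π)/4.
Ratio ||u||_L² / ||u'||_L² = 1.
Sharp Poincaré constant on H^1_0(0, π) is C_P = L/π = 1, achieved by sin(x).
This is the k = 1 eigenfunction (up to amplitude), so the ratio equals the sharp Poincaré constant exactly.


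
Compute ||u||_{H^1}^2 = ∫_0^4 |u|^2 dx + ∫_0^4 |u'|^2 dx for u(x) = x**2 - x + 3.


||u||_{H^1}^2 = 4072/15

The H^1 norm (squared) on an interval (0, L) is
  ||u||_{H^1}^2 = ∫_0^L u(x)^2 dx + ∫_0^L u'(x)^2 dx.
Compute u'(x) = 2*x - 1.
Then u(x)^2 = x**4 - 2*x**3 + 7*x**2 - 6*x + 9 and u'(x)^2 = 4*x**2 - 4*x + 1.
Integrate each monomial from 0 to 4 using ∫_0^4 c·x^n dx = c·4^(n+1)/(n+1):
  ∫_0^4 u(x)^2 dx = ∫_0^4 (x^4 - 2*x^3 + 7*x^2 - 6*x + 9) dx. Term by term:
    ∫_0^4 x^4 dx = 1024/5;  ∫_0^4 -2*x^3 dx = -128;  ∫_0^4 7*x^2 dx = 448/3;
    ∫_0^4 -6*x dx = -48;  ∫_0^4 9 dx = 36.
  Sum: 1024/5 − 128 + 448/3 − 48 + 36 = 3212/15.
  ∫_0^4 u'(x)^2 dx = ∫_0^4 (4*x^2 - 4*x + 1) dx. Term by term:
    ∫_0^4 4*x^2 dx = 256/3;  ∫_0^4 -4*x dx = -32;  ∫_0^4 1 dx = 4.
  Sum: 256/3 − 32 + 4 = 172/3.
Adding: ||u||_{H^1}^2 = 3212/15 + 172/3 = 4072/15.


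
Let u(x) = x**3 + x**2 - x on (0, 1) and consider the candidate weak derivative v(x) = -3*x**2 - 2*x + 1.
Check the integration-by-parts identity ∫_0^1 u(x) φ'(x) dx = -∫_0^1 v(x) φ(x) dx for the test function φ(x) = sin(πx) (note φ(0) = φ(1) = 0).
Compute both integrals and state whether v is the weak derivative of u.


LHS = -3/π + 12/π^3, RHS = -12/π^3 + 3/π. No, v is not the weak derivative of u.

u(x) = x**3 + x**2 - x, classical derivative u'(x) = 3*x**2 + 2*x - 1.
φ(x) = sin(πx), so φ'(x) = π*cos(π*x).
Note φ(0) = φ(1) = 0, so the boundary term u·φ vanishes.
LHS = ∫_0^1 u(x) φ'(x) dx = ∫_0^1 (π*x^3*cos(π*x) + π*x^2*cos(π*x) - π*x*cos(π*x)) dx. Term by term:
  ∫_0^1 π*x^2*cos(π*x) dx = -2/π;  ∫_0^1 π*x^3*cos(π*x) dx = -3/π + 12/π^3;  ∫_0^1 -π*x*cos(π*x) dx = 2/π.
Sum: -2/π + -3/π + 12/π^3 + 2/π = -3/π + 12/π^3.
So LHS = -3/π + 12/π^3.
∫_0^1 v(x) φ(x) dx = ∫_0^1 (-3*x^2*sin(π*x) - 2*x*sin(π*x) + sin(π*x)) dx. Term by term:
  ∫_0^1 -3*x^2*sin(π*x) dx = -3/π + 12/π^3;  ∫_0^1 -2*x*sin(π*x) dx = -2/π;  ∫_0^1 sin(π*x) dx = 2/π.
Sum: -3/π + 12/π^3 − 2/π + 2/π = -3/π + 12/π^3.
So RHS = -∫_0^1 v(x) φ(x) dx = -12/π^3 + 3/π.
LHS − RHS = -6/π + 24/π^3 ≠ 0, so the identity fails.
(For a valid weak derivative the identity must hold for EVERY test function, in particular this one. The failure shows v is NOT the weak derivative of u.)
Correct weak derivative would be u'(x) = 3*x**2 + 2*x - 1.


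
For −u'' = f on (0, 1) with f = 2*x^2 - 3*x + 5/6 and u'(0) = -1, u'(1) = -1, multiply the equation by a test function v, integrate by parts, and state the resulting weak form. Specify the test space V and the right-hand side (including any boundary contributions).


V = H^1(0, 1) (v unrestricted at boundary; u is determined up to an additive constant); weak form: ∫_0^1 u'v' dx = ∫_0^1 (2*x^2 - 3*x + 5/6) v dx − v(1) + v(0) for all v ∈ V.

Multiply both sides by a test function v and integrate from 0 to 1:
  ∫_0^1 −u''(x) v(x) dx = ∫_0^1 f(x) v(x) dx.
Integrate the LHS by parts once:
  ∫_0^1 −u'' v dx = −[u'(x) v(x)]_0^1 + ∫_0^1 u'(x) v'(x) dx.
Thus ∫_0^1 u'(x) v'(x) dx = ∫_0^1 f(x) v(x) dx + [u'(x) v(x)]_0^1.
Choose V so that boundary terms are either known or forced to vanish.
u has inhomogeneous Neumann u'(0) = -1, u'(1) = -1. [u' v]_0^1 = (-1)·v(1) − (-1)·v(0) = − v(1) + v(0). Take V = H^1(0, 1); boundary term becomes part of RHS.
Weak formulation: find u (satisfying any essential BC) such that ∫_0^1 u'(x) v'(x) dx = ∫_0^1 f v dx − v(1) + v(0) for all v ∈ V (Neumann data are natural BCs: they enter the RHS as boundary terms).
Substituting f(x) = 2*x^2 - 3*x + 5/6, the right-hand side is ∫_0^1 (2*x^2 - 3*x + 5/6) v dx − v(1) + v(0).
Compatibility check (pure Neumann): taking v ≡ 1 ∈ V gives 0 = ∫_0^1 f dx + (-1) − (-1), i.e. ∫_0^1 f dx must equal u'(0) − u'(1) = 0. Indeed ∫_0^1 (2*x^2 - 3*x + 5/6) dx = 0, so the data are compatible. The solution is then unique only up to an additive constant (fix it e.g. by requiring ∫_0^1 u dx = 0).


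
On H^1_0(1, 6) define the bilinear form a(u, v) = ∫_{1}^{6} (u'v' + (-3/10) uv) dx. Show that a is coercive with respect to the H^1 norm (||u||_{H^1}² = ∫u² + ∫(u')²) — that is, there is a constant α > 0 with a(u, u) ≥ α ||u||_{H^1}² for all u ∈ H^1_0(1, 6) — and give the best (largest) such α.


α = (-15/2 + π^2)/(π^2 + 25)

Coercivity of a(·,·) on H^1_0(1, 6) means a(u, u) ≥ α ||u||_{H^1}² for every u ∈ H^1_0.
The interval has length L = 5, and Poincaré/coercivity depend only on L. Here a(u, u) = ∫(u')² + (-3/10)·∫u².
Here c = -3/10 < 0 with |c| < (π/L)² = π^2/25, so coercivity still holds. The condition a(u,u) ≥ α||u||_{H^1}² reads (1−α)∫(u')² ≥ (α−c)∫u². Any admissible α is ≤ 1 (rapidly oscillating u have ∫u²/∫(u')² → 0), and α = 1 would force 0 ≥ (1−c)∫u², impossible since c < 1; so 1−α > 0. By the sharp Poincaré inequality on H^1_0 of an interval of length L, ∫(u')² ≥ (π/L)²∫u² with equality for the first sine mode sin(π(x−x₀)/L) (x₀ the left endpoint), so the inequality holds for all u iff (1−α)(π/L)² ≥ α − c, i.e. α ≤ ((π/L)² + c)/((π/L)² + 1) = (1 + c(L/π)²)/(1 + (L/π)²). (Direct route, valid since c ≤ 0: Poincaré gives c∫u² ≥ c(L/π)²∫(u')², so a(u,u) ≥ (1 + c(L/π)²)∫(u')², while ||u||_{H^1}² ≤ (1 + (L/π)²)∫(u')²; dividing yields the same α.) With (π/L)² = π^2/25 and c = -3/10, the largest admissible constant is α = ((π/L)² + c)/((π/L)² + 1).
Simplifying, α = (-15/2 + π^2)/(π^2 + 25).


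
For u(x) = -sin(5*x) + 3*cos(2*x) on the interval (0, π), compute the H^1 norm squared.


||u||_{H^1(0,π)}^2 = -100/7 + 71*π/2

u'(x) = -6*sin(2*x) - 5*cos(5*x).
Expand u² and (u')² and integrate term by term on (0, π), using: for integers n ≥ 1, ∫_0^π sin²(nx) dx = ∫_0^π cos²(nx) dx = π/2; for n ≠ n', ∫_0^π sin(nx)sin(n'x) dx = ∫_0^π cos(nx)cos(n'x) dx = 0; and by product-to-sum, ∫_0^π sin(nx)cos(n'x) dx = ½∫_0^π [sin((n+n')x) + sin((n−n')x)] dx, which is 0 when n+n' is even and 2n/(n²−n'²) when n+n' is odd (it need not vanish on (0, π)).
  u² squared terms: (-1)²·∫sin(5x)² dx = 1·π/2 = π/2;  (3)²·∫cos(2x)² dx = 9·π/2 = 9*π/2.
  u² cross terms: 2·(-1)·(3)·∫sin(5x)·cos(2x) dx = -6·(10/21) = -20/7.
  So ∫_0^π u² dx = π/2 + 9*π/2 − 20/7 = -20/7 + 5*π.
  (u')² squared terms: (-6)²·∫sin(2x)² dx = 36·π/2 = 18*π;  (-5)²·∫cos(5x)² dx = 25·π/2 = 25*π/2.
  (u')² cross terms: 2·(-6)·(-5)·∫sin(2x)·cos(5x) dx = 60·(-4/21) = -80/7.
  So ∫_0^π (u')² dx = 18*π + 25*π/2 − 80/7 = -80/7 + 61*π/2.
||u||_{H^1}^2 = (-20/7 + 5*π) + (-80/7 + 61*π/2) = -100/7 + 71*π/2.


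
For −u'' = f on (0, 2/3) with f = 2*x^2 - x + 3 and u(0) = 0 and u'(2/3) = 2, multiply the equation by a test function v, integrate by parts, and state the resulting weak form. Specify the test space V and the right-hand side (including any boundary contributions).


V = {v ∈ H^1(0, 2/3) : v(0) = 0} (test functions vanish at x = 0 where u is specified); weak form: ∫_0^2/3 u'v' dx = ∫_0^2/3 (2*x^2 - x + 3) v dx + 2·v(2/3) for all v ∈ V.

Multiply both sides by a test function v and integrate from 0 to 2/3:
  ∫_0^2/3 −u''(x) v(x) dx = ∫_0^2/3 f(x) v(x) dx.
Integrate the LHS by parts once:
  ∫_0^2/3 −u'' v dx = −[u'(x) v(x)]_0^2/3 + ∫_0^2/3 u'(x) v'(x) dx.
Thus ∫_0^2/3 u'(x) v'(x) dx = ∫_0^2/3 f(x) v(x) dx + [u'(x) v(x)]_0^2/3.
Choose V so that boundary terms are either known or forced to vanish.
Mixed BC: u(0) = 0 (Dirichlet) and u'(2/3) = 2 (Neumann). Define V = {v ∈ H^1(0, 2/3) : v(0) = 0}. Then [u' v]_0^2/3 = u'(2/3)·v(2/3) − u'(0)·0 = 2·v(2/3).
Weak formulation: find u (satisfying any essential BC) such that ∫_0^2/3 u'(x) v'(x) dx = ∫_0^2/3 f v dx + 2·v(2/3) for all v ∈ V (Dirichlet at 0 absorbed into V; Neumann datum at x = 2/3 contributes the boundary term).
Substituting f(x) = 2*x^2 - x + 3, the right-hand side is ∫_0^2/3 (2*x^2 - x + 3) v dx + 2·v(2/3).


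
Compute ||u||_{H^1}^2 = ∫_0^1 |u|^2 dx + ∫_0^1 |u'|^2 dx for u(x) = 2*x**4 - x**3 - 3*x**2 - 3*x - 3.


||u||_{H^1}^2 = 35731/630

The H^1 norm (squared) on an interval (0, L) is
  ||u||_{H^1}^2 = ∫_0^L u(x)^2 dx + ∫_0^L u'(x)^2 dx.
Compute u'(x) = 8*x**3 - 3*x**2 - 6*x - 3.
Then u(x)^2 = 4*x**8 - 4*x**7 - 11*x**6 - 6*x**5 + 3*x**4 + 24*x**3 + 27*x**2 + 18*x + 9 and u'(x)^2 = 64*x**6 - 48*x**5 - 87*x**4 - 12*x**3 + 54*x**2 + 36*x + 9.
Integrate each monomial from 0 to 1 using ∫_0^1 c·x^n dx = c·1^(n+1)/(n+1):
  ∫_0^1 u(x)^2 dx = ∫_0^1 (4*x^8 - 4*x^7 - 11*x^6 - 6*x^5 + 3*x^4 + 24*x^3 + 27*x^2 + 18*x + 9) dx. Term by term:
    ∫_0^1 4*x^8 dx = 4/9;  ∫_0^1 -4*x^7 dx = -1/2;  ∫_0^1 -11*x^6 dx = -11/7;
    ∫_0^1 -6*x^5 dx = -1;  ∫_0^1 3*x^4 dx = 3/5;  ∫_0^1 24*x^3 dx = 6;
    ∫_0^1 27*x^2 dx = 9;  ∫_0^1 18*x dx = 9;  ∫_0^1 9 dx = 9.
  Sum: 4/9 − 1/2 − 11/7 − 1 + 3/5 + 6 + 9 + 9 + 9 = 19513/630.
  ∫_0^1 u'(x)^2 dx = ∫_0^1 (64*x^6 - 48*x^5 - 87*x^4 - 12*x^3 + 54*x^2 + 36*x + 9) dx. Term by term:
    ∫_0^1 64*x^6 dx = 64/7;  ∫_0^1 -48*x^5 dx = -8;  ∫_0^1 -87*x^4 dx = -87/5;
    ∫_0^1 -12*x^3 dx = -3;  ∫_0^1 54*x^2 dx = 18;  ∫_0^1 36*x dx = 18;
    ∫_0^1 9 dx = 9.
  Sum: 64/7 − 8 − 87/5 − 3 + 18 + 18 + 9 = 901/35.
Adding: ||u||_{H^1}^2 = 19513/630 + 901/35 = 35731/630.


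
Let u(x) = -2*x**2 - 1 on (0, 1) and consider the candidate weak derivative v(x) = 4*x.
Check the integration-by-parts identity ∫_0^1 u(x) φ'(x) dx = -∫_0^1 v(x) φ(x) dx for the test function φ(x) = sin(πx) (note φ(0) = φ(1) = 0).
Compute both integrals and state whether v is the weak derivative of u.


LHS = 4/π, RHS = -4/π. No, v is not the weak derivative of u.

u(x) = -2*x**2 - 1, classical derivative u'(x) = -4*x.
φ(x) = sin(πx), so φ'(x) = π*cos(π*x).
Note φ(0) = φ(1) = 0, so the boundary term u·φ vanishes.
LHS = ∫_0^1 u(x) φ'(x) dx = ∫_0^1 (-2*π*x^2*cos(π*x) - π*cos(π*x)) dx. Term by term:
  ∫_0^1 -π*cos(π*x) dx = 0;  ∫_0^1 -2*π*x^2*cos(π*x) dx = 4/π.
Sum: 0 + 4/π = 4/π.
So LHS = 4/π.
∫_0^1 v(x) φ(x) dx = ∫_0^1 (4*x*sin(π*x)) dx. Term by term:
  ∫_0^1 4*x*sin(π*x) dx = 4/π.
So RHS = -∫_0^1 v(x) φ(x) dx = -4/π.
LHS − RHS = 8/π ≠ 0, so the identity fails.
(For a valid weak derivative the identity must hold for EVERY test function, in particular this one. The failure shows v is NOT the weak derivative of u.)
Correct weak derivative would be u'(x) = -4*x.


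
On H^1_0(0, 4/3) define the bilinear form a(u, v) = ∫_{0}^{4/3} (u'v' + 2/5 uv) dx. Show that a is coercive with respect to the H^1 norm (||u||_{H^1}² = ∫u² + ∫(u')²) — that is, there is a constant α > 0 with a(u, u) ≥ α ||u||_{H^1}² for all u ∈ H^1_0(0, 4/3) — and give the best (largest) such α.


α = (32 + 45*π^2)/(5*(16 + 9*π^2))

Coercivity of a(·,·) on H^1_0(0, 4/3) means a(u, u) ≥ α ||u||_{H^1}² for every u ∈ H^1_0.
The interval has length L = 4/3, and Poincaré/coercivity depend only on L. Here a(u, u) = ∫(u')² + (2/5)·∫u².
Here 0 < c = 2/5 < 1. The condition a(u,u) ≥ α||u||_{H^1}² reads (1−α)∫(u')² ≥ (α−c)∫u². Any admissible α is ≤ 1 (rapidly oscillating u have ∫u²/∫(u')² → 0), and α = 1 would force 0 ≥ (1−c)∫u², impossible since c < 1; so 1−α > 0. By the sharp Poincaré inequality on H^1_0 of an interval of length L, ∫(u')² ≥ (π/L)²∫u² with equality for the first sine mode sin(π(x−x₀)/L) (x₀ the left endpoint), so the inequality holds for all u iff (1−α)(π/L)² ≥ α − c, i.e. α ≤ ((π/L)² + c)/((π/L)² + 1) = (1 + c(L/π)²)/(1 + (L/π)²). With (π/L)² = 9*π^2/16 and c = 2/5, the largest admissible constant is α = ((π/L)² + c)/((π/L)² + 1).
Simplifying, α = (32 + 45*π^2)/(5*(16 + 9*π^2)).


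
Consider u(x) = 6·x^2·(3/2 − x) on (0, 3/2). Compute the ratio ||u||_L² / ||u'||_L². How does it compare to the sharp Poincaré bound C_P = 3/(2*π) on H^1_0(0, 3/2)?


||u||_L² / ||u'||_L² = 3*sqrt(14)/28 < C_P = 3/(2*π).

u(x) = 6·x^2·(3/2 − x), so u'(x) = 18*x*(1 - x).
u(x) = 6·x^2·(3/2 − x) vanishes at x = 0 and x = 3/2, so u ∈ H^1_0(0, 3/2). Differentiate via the product rule and integrate the resulting polynomials term by term.
  ∫_0^3/2 u² dx = ∫_0^3/2 (36*x^6 - 108*x^5 + 81*x^4) dx. Term by term:
    ∫_0^3/2 36*x^6 dx = 19683/224;  ∫_0^3/2 -108*x^5 dx = -6561/32;  ∫_0^3/2 81*x^4 dx = 19683/160.
  Sum: 19683/224 − 6561/32 + 19683/160 = 6561/1120.
  ∫_0^3/2 (u')² dx = ∫_0^3/2 (324*x^4 - 648*x^3 + 324*x^2) dx. Term by term:
    ∫_0^3/2 324*x^4 dx = 19683/40;  ∫_0^3/2 -648*x^3 dx = -6561/8;  ∫_0^3/2 324*x^2 dx = 729/2.
  Sum: 19683/40 − 6561/8 + 729/2 = 729/20.
∫_0^3/2 u² dx = 6561/1120, so ||u||_L² = 81*sqrt(70)/280.
∫_0^3/2 (u')² dx = 729/20, so ||u'||_L² = 27*sqrt(5)/10.
Ratio ||u||_L² / ||u'||_L² = 3*sqrt(14)/28.
Sharp Poincaré constant on H^1_0(0, 3/2) is C_P = L/π = 3/(2*π), achieved by sin(2*π/3·x).
A polynomial bump cannot attain the sharp Poincaré constant (only the first sine eigenfunction does), so the ratio is strictly less than C_P, consistent with ||u||_L² ≤ C_P ||u'||_L².


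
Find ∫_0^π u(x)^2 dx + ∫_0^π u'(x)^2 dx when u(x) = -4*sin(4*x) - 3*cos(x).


||u||_{H^1(0,π)}^2 = 128/5 + 145*π

u'(x) = 3*sin(x) - 16*cos(4*x).
Expand u² and (u')² and integrate term by term on (0, π), using: for integers n ≥ 1, ∫_0^π sin²(nx) dx = ∫_0^π cos²(nx) dx = π/2; for n ≠ n', ∫_0^π sin(nx)sin(n'x) dx = ∫_0^π cos(nx)cos(n'x) dx = 0; and by product-to-sum, ∫_0^π sin(nx)cos(n'x) dx = ½∫_0^π [sin((n+n')x) + sin((n−n')x)] dx, which is 0 when n+n' is even and 2n/(n²−n'²) when n+n' is odd (it need not vanish on (0, π)).
  u² squared terms: (-4)²·∫sin(4x)² dx = 16·π/2 = 8*π;  (-3)²·∫cos(x)² dx = 9·π/2 = 9*π/2.
  u² cross terms: 2·(-4)·(-3)·∫sin(4x)·cos(x) dx = 24·(8/15) = 64/5.
  So ∫_0^π u² dx = 8*π + 9*π/2 + 64/5 = 64/5 + 25*π/2.
  (u')² squared terms: (-16)²·∫cos(4x)² dx = 256·π/2 = 128*π;  (3)²·∫sin(x)² dx = 9·π/2 = 9*π/2.
  (u')² cross terms: 2·(-16)·(3)·∫cos(4x)·sin(x) dx = -96·(-2/15) = 64/5.
  So ∫_0^π (u')² dx = 128*π + 9*π/2 + 64/5 = 64/5 + 265*π/2.
||u||_{H^1}^2 = (64/5 + 25*π/2) + (64/5 + 265*π/2) = 128/5 + 145*π.


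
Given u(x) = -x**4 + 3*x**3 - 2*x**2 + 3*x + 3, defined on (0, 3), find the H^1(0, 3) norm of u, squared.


||u||_{H^1}^2 = 65601/140

The H^1 norm (squared) on an interval (0, L) is
  ||u||_{H^1}^2 = ∫_0^L u(x)^2 dx + ∫_0^L u'(x)^2 dx.
Compute u'(x) = -4*x**3 + 9*x**2 - 4*x + 3.
Then u(x)^2 = x**8 - 6*x**7 + 13*x**6 - 18*x**5 + 16*x**4 + 6*x**3 - 3*x**2 + 18*x + 9 and u'(x)^2 = 16*x**6 - 72*x**5 + 113*x**4 - 96*x**3 + 70*x**2 - 24*x + 9.
Integrate each monomial from 0 to 3 using ∫_0^3 c·x^n dx = c·3^(n+1)/(n+1):
  ∫_0^3 u(x)^2 dx = ∫_0^3 (x^8 - 6*x^7 + 13*x^6 - 18*x^5 + 16*x^4 + 6*x^3 - 3*x^2 + 18*x + 9) dx. Term by term:
    ∫_0^3 x^8 dx = 2187;  ∫_0^3 -6*x^7 dx = -19683/4;  ∫_0^3 13*x^6 dx = 28431/7;
    ∫_0^3 -18*x^5 dx = -2187;  ∫_0^3 16*x^4 dx = 3888/5;  ∫_0^3 6*x^3 dx = 243/2;
    ∫_0^3 -3*x^2 dx = -27;  ∫_0^3 18*x dx = 81;  ∫_0^3 9 dx = 27.
  Sum: 2187 − 19683/4 + 28431/7 − 2187 + 3888/5 + 243/2 − 27 + 81 + 27 = 16929/140.
  ∫_0^3 u'(x)^2 dx = ∫_0^3 (16*x^6 - 72*x^5 + 113*x^4 - 96*x^3 + 70*x^2 - 24*x + 9) dx. Term by term:
    ∫_0^3 16*x^6 dx = 34992/7;  ∫_0^3 -72*x^5 dx = -8748;  ∫_0^3 113*x^4 dx = 27459/5;
    ∫_0^3 -96*x^3 dx = -1944;  ∫_0^3 70*x^2 dx = 630;  ∫_0^3 -24*x dx = -108;
    ∫_0^3 9 dx = 27.
  Sum: 34992/7 − 8748 + 27459/5 − 1944 + 630 − 108 + 27 = 12168/35.
Adding: ||u||_{H^1}^2 = 16929/140 + 12168/35 = 65601/140.


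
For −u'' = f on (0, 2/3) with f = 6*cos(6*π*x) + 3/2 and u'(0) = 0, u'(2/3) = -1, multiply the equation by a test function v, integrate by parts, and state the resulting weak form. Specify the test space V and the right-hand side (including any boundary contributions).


V = H^1(0, 2/3) (v unrestricted at boundary; u is determined up to an additive constant); weak form: ∫_0^2/3 u'v' dx = ∫_0^2/3 (6*cos(6*π*x) + 3/2) v dx − v(2/3) for all v ∈ V.

Multiply both sides by a test function v and integrate from 0 to 2/3:
  ∫_0^2/3 −u''(x) v(x) dx = ∫_0^2/3 f(x) v(x) dx.
Integrate the LHS by parts once:
  ∫_0^2/3 −u'' v dx = −[u'(x) v(x)]_0^2/3 + ∫_0^2/3 u'(x) v'(x) dx.
Thus ∫_0^2/3 u'(x) v'(x) dx = ∫_0^2/3 f(x) v(x) dx + [u'(x) v(x)]_0^2/3.
Choose V so that boundary terms are either known or forced to vanish.
u has inhomogeneous Neumann u'(0) = 0, u'(2/3) = -1. [u' v]_0^2/3 = (-1)·v(2/3) − (0)·v(0) = − v(2/3). Take V = H^1(0, 2/3); boundary term becomes part of RHS.
Weak formulation: find u (satisfying any essential BC) such that ∫_0^2/3 u'(x) v'(x) dx = ∫_0^2/3 f v dx − v(2/3) for all v ∈ V (Neumann data are natural BCs: they enter the RHS as boundary terms).
Substituting f(x) = 6*cos(6*π*x) + 3/2, the right-hand side is ∫_0^2/3 (6*cos(6*π*x) + 3/2) v dx − v(2/3).
Compatibility check (pure Neumann): taking v ≡ 1 ∈ V gives 0 = ∫_0^2/3 f dx + (-1) − (0), i.e. ∫_0^2/3 f dx must equal u'(0) − u'(2/3) = 1. Indeed ∫_0^2/3 (6*cos(6*π*x) + 3/2) dx = 1, so the data are compatible. The solution is then unique only up to an additive constant (fix it e.g. by requiring ∫_0^2/3 u dx = 0).


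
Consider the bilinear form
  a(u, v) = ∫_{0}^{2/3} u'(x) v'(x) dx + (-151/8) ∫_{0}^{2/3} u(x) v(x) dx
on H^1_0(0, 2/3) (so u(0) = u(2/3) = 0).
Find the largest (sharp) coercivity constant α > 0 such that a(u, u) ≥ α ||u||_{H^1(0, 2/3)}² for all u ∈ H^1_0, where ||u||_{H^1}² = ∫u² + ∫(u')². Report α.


α = (-151 + 18*π^2)/(2*(4 + 9*π^2))

Coercivity of a(·,·) on H^1_0(0, 2/3) means a(u, u) ≥ α ||u||_{H^1}² for every u ∈ H^1_0.
The interval has length L = 2/3, and Poincaré/coercivity depend only on L. Here a(u, u) = ∫(u')² + (-151/8)·∫u².
Here c = -151/8 < 0 with |c| < (π/L)² = 9*π^2/4, so coercivity still holds. The condition a(u,u) ≥ α||u||_{H^1}² reads (1−α)∫(u')² ≥ (α−c)∫u². Any admissible α is ≤ 1 (rapidly oscillating u have ∫u²/∫(u')² → 0), and α = 1 would force 0 ≥ (1−c)∫u², impossible since c < 1; so 1−α > 0. By the sharp Poincaré inequality on H^1_0 of an interval of length L, ∫(u')² ≥ (π/L)²∫u² with equality for the first sine mode sin(π(x−x₀)/L) (x₀ the left endpoint), so the inequality holds for all u iff (1−α)(π/L)² ≥ α − c, i.e. α ≤ ((π/L)² + c)/((π/L)² + 1) = (1 + c(L/π)²)/(1 + (L/π)²). (Direct route, valid since c ≤ 0: Poincaré gives c∫u² ≥ c(L/π)²∫(u')², so a(u,u) ≥ (1 + c(L/π)²)∫(u')², while ||u||_{H^1}² ≤ (1 + (L/π)²)∫(u')²; dividing yields the same α.) With (π/L)² = 9*π^2/4 and c = -151/8, the largest admissible constant is α = ((π/L)² + c)/((π/L)² + 1).
Simplifying, α = (-151 + 18*π^2)/(2*(4 + 9*π^2)).


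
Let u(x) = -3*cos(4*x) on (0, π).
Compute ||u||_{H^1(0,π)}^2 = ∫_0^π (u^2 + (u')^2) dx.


||u||_{H^1(0,π)}^2 = 153*π/2

u'(x) = 12*sin(4*x).
Expand u² and (u')² and integrate term by term on (0, π), using: for integers n ≥ 1, ∫_0^π sin²(nx) dx = ∫_0^π cos²(nx) dx = π/2; for n ≠ n', ∫_0^π sin(nx)sin(n'x) dx = ∫_0^π cos(nx)cos(n'x) dx = 0; and by product-to-sum, ∫_0^π sin(nx)cos(n'x) dx = ½∫_0^π [sin((n+n')x) + sin((n−n')x)] dx, which is 0 when n+n' is even and 2n/(n²−n'²) when n+n' is odd (it need not vanish on (0, π)).
  u² squared terms: (-3)²·∫cos(4x)² dx = 9·π/2 = 9*π/2.
  So ∫_0^π u² dx = 9*π/2.
  (u')² squared terms: (12)²·∫sin(4x)² dx = 144·π/2 = 72*π.
  So ∫_0^π (u')² dx = 72*π.
||u||_{H^1}^2 = (9*π/2) + (72*π) = 153*π/2.


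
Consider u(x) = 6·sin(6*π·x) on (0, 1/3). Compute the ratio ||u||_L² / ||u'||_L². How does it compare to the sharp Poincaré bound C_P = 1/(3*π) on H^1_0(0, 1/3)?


||u||_L² / ||u'||_L² = 1/(6*π) < C_P = 1/(3*π).

u(x) = 6·sin(6*π·x), so u'(x) = 36*π*cos(6*π*x).
Writing u(x) = A·sin(kπx/L) with A = 6 and k = 2, use ∫_0^L sin²(kπx/L) dx = L/2 and ∫_0^L cos²(kπx/L) dx = L/2.
u² = 36·sin²(6*π·x) and (u')² = 1296*π^2·cos²(6*π·x), and each of sin², cos² integrates to L/2 = 1/6 over (0, 1/3).
∫_0^1/3 u² dx = 6, so ||u||_L² = sqrt(6).
∫_0^1/3 (u')² dx = 216*π^2, so ||u'||_L² = 6*sqrt(6)*π.
Ratio ||u||_L² / ||u'||_L² = 1/(6*π).
Sharp Poincaré constant on H^1_0(0, 1/3) is C_P = L/π = 1/(3*π), achieved by sin(3*π·x).
This is the k = 2 harmonic; the ratio L/(kπ) is strictly less than C_P = L/π, consistent with the sharp inequality ||u||_L² ≤ C_P ||u'||_L².


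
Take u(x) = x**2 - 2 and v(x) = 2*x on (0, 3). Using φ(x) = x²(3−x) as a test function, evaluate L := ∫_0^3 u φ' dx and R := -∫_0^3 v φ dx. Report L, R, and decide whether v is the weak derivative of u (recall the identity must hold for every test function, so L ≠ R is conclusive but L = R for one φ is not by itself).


LHS = -243/10, RHS = -243/10. Yes, v = u' weakly.

u(x) = x**2 - 2, classical derivative u'(x) = 2*x.
φ(x) = x²(3−x), so φ'(x) = 3*x*(2 - x).
Note φ(0) = φ(3) = 0, so the boundary term u·φ vanishes.
LHS = ∫_0^3 u(x) φ'(x) dx = ∫_0^3 (-3*x^4 + 6*x^3 + 6*x^2 - 12*x) dx. Term by term:
  ∫_0^3 -3*x^4 dx = -729/5;  ∫_0^3 6*x^3 dx = 243/2;  ∫_0^3 6*x^2 dx = 54;
  ∫_0^3 -12*x dx = -54.
Sum: -729/5 + 243/2 + 54 − 54 = -243/10.
So LHS = -243/10.
∫_0^3 v(x) φ(x) dx = ∫_0^3 (-2*x^4 + 6*x^3) dx. Term by term:
  ∫_0^3 -2*x^4 dx = -486/5;  ∫_0^3 6*x^3 dx = 243/2.
Sum: -486/5 + 243/2 = 243/10.
So RHS = -∫_0^3 v(x) φ(x) dx = -243/10.
LHS = RHS, so the identity holds for this test φ.
Moreover u is smooth here and v(x) = u'(x) = 2*x pointwise, so the identity holds for every test function. Hence v is the weak derivative of u.


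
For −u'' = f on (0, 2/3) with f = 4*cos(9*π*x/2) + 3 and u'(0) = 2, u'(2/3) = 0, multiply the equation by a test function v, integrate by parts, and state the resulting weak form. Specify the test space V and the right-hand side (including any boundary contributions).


V = H^1(0, 2/3) (v unrestricted at boundary; u is determined up to an additive constant); weak form: ∫_0^2/3 u'v' dx = ∫_0^2/3 (4*cos(9*π*x/2) + 3) v dx − 2·v(0) for all v ∈ V.

Multiply both sides by a test function v and integrate from 0 to 2/3:
  ∫_0^2/3 −u''(x) v(x) dx = ∫_0^2/3 f(x) v(x) dx.
Integrate the LHS by parts once:
  ∫_0^2/3 −u'' v dx = −[u'(x) v(x)]_0^2/3 + ∫_0^2/3 u'(x) v'(x) dx.
Thus ∫_0^2/3 u'(x) v'(x) dx = ∫_0^2/3 f(x) v(x) dx + [u'(x) v(x)]_0^2/3.
Choose V so that boundary terms are either known or forced to vanish.
u has inhomogeneous Neumann u'(0) = 2, u'(2/3) = 0. [u' v]_0^2/3 = (0)·v(2/3) − (2)·v(0) = − 2·v(0). Take V = H^1(0, 2/3); boundary term becomes part of RHS.
Weak formulation: find u (satisfying any essential BC) such that ∫_0^2/3 u'(x) v'(x) dx = ∫_0^2/3 f v dx − 2·v(0) for all v ∈ V (Neumann data are natural BCs: they enter the RHS as boundary terms).
Substituting f(x) = 4*cos(9*π*x/2) + 3, the right-hand side is ∫_0^2/3 (4*cos(9*π*x/2) + 3) v dx − 2·v(0).
Compatibility check (pure Neumann): taking v ≡ 1 ∈ V gives 0 = ∫_0^2/3 f dx + (0) − (2), i.e. ∫_0^2/3 f dx must equal u'(0) − u'(2/3) = 2. Indeed ∫_0^2/3 (4*cos(9*π*x/2) + 3) dx = 2, so the data are compatible. The solution is then unique only up to an additive constant (fix it e.g. by requiring ∫_0^2/3 u dx = 0).


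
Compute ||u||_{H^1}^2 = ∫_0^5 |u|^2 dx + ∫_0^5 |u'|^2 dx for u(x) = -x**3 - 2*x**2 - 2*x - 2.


||u||_{H^1}^2 = 836515/21

The H^1 norm (squared) on an interval (0, L) is
  ||u||_{H^1}^2 = ∫_0^L u(x)^2 dx + ∫_0^L u'(x)^2 dx.
Compute u'(x) = -3*x**2 - 4*x - 2.
Then u(x)^2 = x**6 + 4*x**5 + 8*x**4 + 12*x**3 + 12*x**2 + 8*x + 4 and u'(x)^2 = 9*x**4 + 24*x**3 + 28*x**2 + 16*x + 4.
Integrate each monomial from 0 to 5 using ∫_0^5 c·x^n dx = c·5^(n+1)/(n+1):
  ∫_0^5 u(x)^2 dx = ∫_0^5 (x^6 + 4*x^5 + 8*x^4 + 12*x^3 + 12*x^2 + 8*x + 4) dx. Term by term:
    ∫_0^5 x^6 dx = 78125/7;  ∫_0^5 4*x^5 dx = 31250/3;  ∫_0^5 8*x^4 dx = 5000;
    ∫_0^5 12*x^3 dx = 1875;  ∫_0^5 12*x^2 dx = 500;  ∫_0^5 8*x dx = 100;
    ∫_0^5 4 dx = 20.
  Sum: 78125/7 + 31250/3 + 5000 + 1875 + 500 + 100 + 20 = 610520/21.
  ∫_0^5 u'(x)^2 dx = ∫_0^5 (9*x^4 + 24*x^3 + 28*x^2 + 16*x + 4) dx. Term by term:
    ∫_0^5 9*x^4 dx = 5625;  ∫_0^5 24*x^3 dx = 3750;  ∫_0^5 28*x^2 dx = 3500/3;
    ∫_0^5 16*x dx = 200;  ∫_0^5 4 dx = 20.
  Sum: 5625 + 3750 + 3500/3 + 200 + 20 = 32285/3.
Adding: ||u||_{H^1}^2 = 610520/21 + 32285/3 = 836515/21.


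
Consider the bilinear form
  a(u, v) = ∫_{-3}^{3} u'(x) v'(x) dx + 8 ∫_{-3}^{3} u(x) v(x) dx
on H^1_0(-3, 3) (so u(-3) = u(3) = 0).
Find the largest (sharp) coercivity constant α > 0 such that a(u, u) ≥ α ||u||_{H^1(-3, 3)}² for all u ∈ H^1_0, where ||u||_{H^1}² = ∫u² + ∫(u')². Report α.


α = 1

Coercivity of a(·,·) on H^1_0(-3, 3) means a(u, u) ≥ α ||u||_{H^1}² for every u ∈ H^1_0.
The interval has length L = 6, and Poincaré/coercivity depend only on L. Here a(u, u) = ∫(u')² + (8)·∫u².
Here c = 8 ≥ 1, so a(u,u) = ∫(u')² + c∫u² ≥ ∫(u')² + ∫u² = ||u||_{H^1}², i.e. α = 1 works. No larger α is possible: a(u,u) ≥ α||u||_{H^1}² means (1−α)∫(u')² ≥ (α−c)∫u², and for the modes u_n = sin(nπ(x−x₀)/L) (x₀ the left endpoint) one has ∫u_n²/∫(u_n')² = (L/(nπ))² → 0, so a(u_n,u_n)/||u_n||_{H^1}² → 1. Hence the optimal constant is α = 1.
Therefore α = 1.


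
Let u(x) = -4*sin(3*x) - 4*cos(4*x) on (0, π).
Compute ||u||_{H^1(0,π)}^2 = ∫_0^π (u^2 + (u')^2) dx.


||u||_{H^1(0,π)}^2 = -3264/7 + 216*π

u'(x) = 16*sin(4*x) - 12*cos(3*x).
Expand u² and (u')² and integrate term by term on (0, π), using: for integers n ≥ 1, ∫_0^π sin²(nx) dx = ∫_0^π cos²(nx) dx = π/2; for n ≠ n', ∫_0^π sin(nx)sin(n'x) dx = ∫_0^π cos(nx)cos(n'x) dx = 0; and by product-to-sum, ∫_0^π sin(nx)cos(n'x) dx = ½∫_0^π [sin((n+n')x) + sin((n−n')x)] dx, which is 0 when n+n' is even and 2n/(n²−n'²) when n+n' is odd (it need not vanish on (0, π)).
  u² squared terms: (-4)²·∫cos(4x)² dx = 16·π/2 = 8*π;  (-4)²·∫sin(3x)² dx = 16·π/2 = 8*π.
  u² cross terms: 2·(-4)·(-4)·∫cos(4x)·sin(3x) dx = 32·(-6/7) = -192/7.
  So ∫_0^π u² dx = 8*π + 8*π − 192/7 = -192/7 + 16*π.
  (u')² squared terms: (-12)²·∫cos(3x)² dx = 144·π/2 = 72*π;  (16)²·∫sin(4x)² dx = 256·π/2 = 128*π.
  (u')² cross terms: 2·(-12)·(16)·∫cos(3x)·sin(4x) dx = -384·(8/7) = -3072/7.
  So ∫_0^π (u')² dx = 72*π + 128*π − 3072/7 = -3072/7 + 200*π.
||u||_{H^1}^2 = (-192/7 + 16*π) + (-3072/7 + 200*π) = -3264/7 + 216*π.
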